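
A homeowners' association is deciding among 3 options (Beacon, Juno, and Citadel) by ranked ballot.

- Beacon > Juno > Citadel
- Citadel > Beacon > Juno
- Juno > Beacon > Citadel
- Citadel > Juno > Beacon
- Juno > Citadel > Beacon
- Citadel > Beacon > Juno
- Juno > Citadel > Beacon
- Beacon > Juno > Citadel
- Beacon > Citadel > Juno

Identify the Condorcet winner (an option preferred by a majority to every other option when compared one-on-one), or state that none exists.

Head-to-head results (9 voters total):
Beacon vs Juno: Beacon wins 5–4.
Beacon vs Citadel: Citadel wins 5–4.
Juno vs Citadel: Juno wins 5–4.
No candidate beats all others: Beacon beats Juno beats Citadel beats Beacon, a majority cycle.

None — there is no Condorcet winner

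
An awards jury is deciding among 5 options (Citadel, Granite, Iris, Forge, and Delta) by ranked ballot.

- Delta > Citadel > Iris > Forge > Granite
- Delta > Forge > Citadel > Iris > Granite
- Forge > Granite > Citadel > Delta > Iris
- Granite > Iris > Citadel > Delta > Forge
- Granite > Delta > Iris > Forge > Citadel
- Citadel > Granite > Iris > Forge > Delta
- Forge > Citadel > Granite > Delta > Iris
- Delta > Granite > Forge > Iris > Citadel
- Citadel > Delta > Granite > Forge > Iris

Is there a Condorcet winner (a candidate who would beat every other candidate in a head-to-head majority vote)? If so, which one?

Head-to-head results (9 voters total):
Citadel vs Granite: Citadel wins 5–4.
Citadel vs Iris: Citadel wins 6–3.
Citadel vs Forge: Forge wins 5–4.
Citadel vs Delta: Citadel wins 5–4.
Granite vs Iris: Granite wins 7–2.
Granite vs Forge: Granite wins 5–4.
Granite vs Delta: Granite wins 5–4.
Iris vs Forge: Forge wins 5–4.
Iris vs Delta: Delta wins 7–2.
Forge vs Delta: Delta wins 6–3.
No candidate beats all others: Citadel beats Granite beats Forge beats Citadel, a majority cycle.

No Condorcet winner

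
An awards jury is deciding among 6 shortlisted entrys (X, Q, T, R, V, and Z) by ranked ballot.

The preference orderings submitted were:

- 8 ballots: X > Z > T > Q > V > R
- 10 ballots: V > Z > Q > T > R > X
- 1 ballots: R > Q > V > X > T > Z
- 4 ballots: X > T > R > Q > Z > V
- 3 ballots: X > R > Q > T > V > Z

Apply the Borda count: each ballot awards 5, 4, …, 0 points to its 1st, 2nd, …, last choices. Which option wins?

Borda scores:
  X: 8·5 + 10·0 + 2 + 4·5 + 3·5 = 77
  Q: 8·2 + 10·3 + 4 + 4·2 + 3·3 = 67
  T: 8·3 + 10·2 + 1 + 4·4 + 3·2 = 67
  R: 8·0 + 10·1 + 5 + 4·3 + 3·4 = 39
  V: 8·1 + 10·5 + 3 + 4·0 + 3·1 = 64
  Z: 8·4 + 10·4 + 0 + 4·1 + 3·0 = 76
X has the highest total.

X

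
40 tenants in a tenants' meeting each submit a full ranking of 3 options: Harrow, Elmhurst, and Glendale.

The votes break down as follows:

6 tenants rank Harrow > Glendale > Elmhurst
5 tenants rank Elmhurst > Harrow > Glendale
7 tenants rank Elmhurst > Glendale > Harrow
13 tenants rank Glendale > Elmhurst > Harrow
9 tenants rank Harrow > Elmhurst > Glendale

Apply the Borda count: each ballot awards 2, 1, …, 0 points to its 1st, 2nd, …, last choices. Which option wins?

Elmhurst

Borda scores:
  Harrow: 6·2 + 5·1 + 7·0 + 13·0 + 9·2 = 35
  Elmhurst: 6·0 + 5·2 + 7·2 + 13·1 + 9·1 = 46
  Glendale: 6·1 + 5·0 + 7·1 + 13·2 + 9·0 = 39
Elmhurst has the highest total.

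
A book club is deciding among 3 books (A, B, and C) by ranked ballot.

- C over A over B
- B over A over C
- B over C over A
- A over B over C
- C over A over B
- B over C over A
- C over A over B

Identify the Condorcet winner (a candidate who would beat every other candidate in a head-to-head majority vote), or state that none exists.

Head-to-head results (7 voters total):
A vs B: A wins 4–3.
A vs C: C wins 5–2.
B vs C: B wins 4–3.
No candidate beats all others: A beats B beats C beats A, a majority cycle.

There is no Condorcet winner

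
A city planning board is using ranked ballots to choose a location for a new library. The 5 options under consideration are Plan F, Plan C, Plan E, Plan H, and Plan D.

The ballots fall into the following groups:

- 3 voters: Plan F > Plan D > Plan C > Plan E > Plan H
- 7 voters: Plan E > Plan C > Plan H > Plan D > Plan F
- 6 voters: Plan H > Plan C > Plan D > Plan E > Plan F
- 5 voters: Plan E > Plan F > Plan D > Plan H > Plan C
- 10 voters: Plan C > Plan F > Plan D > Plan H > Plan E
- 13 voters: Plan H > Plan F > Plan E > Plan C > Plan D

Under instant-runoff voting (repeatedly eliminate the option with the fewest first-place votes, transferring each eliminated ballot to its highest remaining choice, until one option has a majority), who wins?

Plan H

Round 1: Plan H 19, Plan E 12, Plan C 10, Plan F 3, Plan D 0. Plan D has the fewest and is eliminated.
Round 2: Plan H 19, Plan E 12, Plan C 10, Plan F 3. Plan F has the fewest and is eliminated.
Round 3: Plan H 19, Plan C 13, Plan E 12. Plan E has the fewest and is eliminated.
Round 4: Plan H 24, Plan C 20. Plan H has a majority.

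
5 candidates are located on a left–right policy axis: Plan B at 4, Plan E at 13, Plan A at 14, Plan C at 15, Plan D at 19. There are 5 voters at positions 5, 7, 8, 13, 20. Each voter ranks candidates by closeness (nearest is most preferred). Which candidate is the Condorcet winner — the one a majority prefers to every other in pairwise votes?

With single-peaked preferences on a line, the Condorcet winner is the candidate closest to the median voter.
The median voter (position 8) is closest to Plan B at 4.
Check: Plan B vs Plan D — voters closer to Plan B: 3 of 5.

Plan B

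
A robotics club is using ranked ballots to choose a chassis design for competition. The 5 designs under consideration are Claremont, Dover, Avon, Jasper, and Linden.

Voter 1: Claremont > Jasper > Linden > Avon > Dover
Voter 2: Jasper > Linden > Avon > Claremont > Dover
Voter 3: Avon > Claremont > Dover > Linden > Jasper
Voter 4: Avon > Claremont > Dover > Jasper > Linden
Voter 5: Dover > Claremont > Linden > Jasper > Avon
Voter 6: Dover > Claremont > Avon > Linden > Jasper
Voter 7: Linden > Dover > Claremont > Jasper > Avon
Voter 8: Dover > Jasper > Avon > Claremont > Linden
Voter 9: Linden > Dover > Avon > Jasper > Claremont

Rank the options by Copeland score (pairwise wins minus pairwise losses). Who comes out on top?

Dover

Pairwise results:
  Claremont vs Dover: Dover wins 5–4.
  Claremont vs Avon: Avon wins 5–4.
  Claremont vs Jasper: Claremont wins 6–3.
  Claremont vs Linden: Claremont wins 6–3.
  Dover vs Avon: Dover wins 5–4.
  Dover vs Jasper: Dover wins 7–2.
  Dover vs Linden: Dover wins 5–4.
  Avon vs Jasper: Jasper wins 5–4.
  Avon vs Linden: Linden wins 5–4.
  Jasper vs Linden: Linden wins 5–4.
Copeland scores (wins − losses):
  Claremont: 2 − 2 = 0
  Dover: 4 − 0 = 4
  Avon: 1 − 3 = -2
  Jasper: 1 − 3 = -2
  Linden: 2 − 2 = 0
Dover has the best Copeland score.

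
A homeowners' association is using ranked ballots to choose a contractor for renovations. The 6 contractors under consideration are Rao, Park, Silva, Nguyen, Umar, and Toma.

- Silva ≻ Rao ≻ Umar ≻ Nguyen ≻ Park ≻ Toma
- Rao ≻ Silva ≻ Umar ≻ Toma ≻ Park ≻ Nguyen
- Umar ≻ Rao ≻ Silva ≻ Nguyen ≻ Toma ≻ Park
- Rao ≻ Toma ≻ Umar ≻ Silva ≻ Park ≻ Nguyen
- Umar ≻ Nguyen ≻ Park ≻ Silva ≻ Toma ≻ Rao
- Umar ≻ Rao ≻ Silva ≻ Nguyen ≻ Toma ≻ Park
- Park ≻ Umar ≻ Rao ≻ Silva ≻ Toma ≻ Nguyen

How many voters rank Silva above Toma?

Ballots ranking Silva above Toma: 6.
Ballots ranking Toma above Silva: 1.
So 6 of 7 voters prefer Silva to Toma.

6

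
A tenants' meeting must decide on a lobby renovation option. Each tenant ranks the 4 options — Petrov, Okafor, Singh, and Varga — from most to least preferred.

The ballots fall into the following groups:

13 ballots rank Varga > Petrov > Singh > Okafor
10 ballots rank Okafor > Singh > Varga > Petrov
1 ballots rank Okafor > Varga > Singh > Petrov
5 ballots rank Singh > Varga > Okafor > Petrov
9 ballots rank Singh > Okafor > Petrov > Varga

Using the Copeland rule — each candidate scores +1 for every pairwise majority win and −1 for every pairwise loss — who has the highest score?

Singh

Pairwise results:
  Petrov vs Okafor: Okafor wins 25–13.
  Petrov vs Singh: Singh wins 25–13.
  Petrov vs Varga: Varga wins 29–9.
  Okafor vs Singh: Singh wins 27–11.
  Okafor vs Varga: Okafor wins 20–18.
  Singh vs Varga: Singh wins 24–14.
Copeland scores (wins − losses):
  Petrov: 0 − 3 = -3
  Okafor: 2 − 1 = 1
  Singh: 3 − 0 = 3
  Varga: 1 − 2 = -1
Singh has the best Copeland score.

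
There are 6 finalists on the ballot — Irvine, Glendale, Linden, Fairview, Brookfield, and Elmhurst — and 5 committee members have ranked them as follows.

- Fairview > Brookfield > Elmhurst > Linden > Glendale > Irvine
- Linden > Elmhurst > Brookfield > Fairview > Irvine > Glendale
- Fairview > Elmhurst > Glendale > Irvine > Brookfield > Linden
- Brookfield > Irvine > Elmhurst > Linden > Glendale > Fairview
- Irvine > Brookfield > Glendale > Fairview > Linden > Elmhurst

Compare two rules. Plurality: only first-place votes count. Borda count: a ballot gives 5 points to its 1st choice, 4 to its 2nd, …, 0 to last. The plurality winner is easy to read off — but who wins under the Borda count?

Brookfield

Plurality first-place counts: Irvine 1, Glendale 0, Linden 1, Fairview 2, Brookfield 1, Elmhurst 0 → Fairview.
Borda totals: Irvine 12, Glendale 8, Linden 10, Fairview 14, Brookfield 17, Elmhurst 14 → Brookfield.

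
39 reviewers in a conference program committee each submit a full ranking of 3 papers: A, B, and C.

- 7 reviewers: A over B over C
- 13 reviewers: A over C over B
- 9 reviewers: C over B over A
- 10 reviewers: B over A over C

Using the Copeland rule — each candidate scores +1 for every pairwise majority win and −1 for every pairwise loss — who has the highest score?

Pairwise results:
  A vs B: A wins 20–19.
  A vs C: A wins 30–9.
  B vs C: C wins 22–17.
Copeland scores (wins − losses):
  A: 2 − 0 = 2
  B: 0 − 2 = -2
  C: 1 − 1 = 0
A has the best Copeland score.

A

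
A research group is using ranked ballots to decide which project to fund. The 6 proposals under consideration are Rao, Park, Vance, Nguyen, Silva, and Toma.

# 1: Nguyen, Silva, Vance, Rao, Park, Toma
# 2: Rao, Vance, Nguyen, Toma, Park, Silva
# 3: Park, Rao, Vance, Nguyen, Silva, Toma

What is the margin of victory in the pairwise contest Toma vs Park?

Ballots ranking Toma above Park: 1.
Ballots ranking Park above Toma: 2.
Park wins 2–1, a margin of 1.

1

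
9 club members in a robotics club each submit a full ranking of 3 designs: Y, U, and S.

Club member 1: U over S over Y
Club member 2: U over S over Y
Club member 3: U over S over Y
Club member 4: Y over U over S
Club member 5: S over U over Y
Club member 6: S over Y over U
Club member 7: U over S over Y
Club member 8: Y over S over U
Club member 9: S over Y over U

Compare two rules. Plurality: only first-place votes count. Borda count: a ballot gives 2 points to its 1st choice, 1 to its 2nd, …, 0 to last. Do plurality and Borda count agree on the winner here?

Plurality first-place counts: Y 2, U 4, S 3 → U.
Borda totals: Y 6, U 10, S 11 → S.
The two rules disagree: plurality picks U, Borda picks S.

No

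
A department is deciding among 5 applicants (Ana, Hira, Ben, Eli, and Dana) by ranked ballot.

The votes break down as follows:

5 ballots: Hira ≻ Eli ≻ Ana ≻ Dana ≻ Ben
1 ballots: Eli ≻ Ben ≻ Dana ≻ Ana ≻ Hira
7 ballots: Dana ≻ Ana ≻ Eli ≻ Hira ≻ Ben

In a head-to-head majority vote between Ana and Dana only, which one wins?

Ballots ranking Ana above Dana: 5.
Ballots ranking Dana above Ana: 1+7 = 8.
Dana wins the head-to-head, 8–5.

Dana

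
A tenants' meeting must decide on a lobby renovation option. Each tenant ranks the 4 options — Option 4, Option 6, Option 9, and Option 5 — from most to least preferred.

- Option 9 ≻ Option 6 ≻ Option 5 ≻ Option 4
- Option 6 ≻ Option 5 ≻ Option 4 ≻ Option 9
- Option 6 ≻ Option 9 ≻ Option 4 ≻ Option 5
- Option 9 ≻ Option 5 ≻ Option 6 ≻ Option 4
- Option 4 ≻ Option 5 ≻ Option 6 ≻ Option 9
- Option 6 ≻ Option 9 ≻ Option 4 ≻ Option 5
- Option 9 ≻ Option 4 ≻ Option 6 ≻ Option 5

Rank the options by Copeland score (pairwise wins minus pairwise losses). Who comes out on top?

Pairwise results:
  Option 4 vs Option 6: Option 6 wins 5–2.
  Option 4 vs Option 9: Option 9 wins 5–2.
  Option 4 vs Option 5: Option 4 wins 4–3.
  Option 6 vs Option 9: Option 6 wins 4–3.
  Option 6 vs Option 5: Option 6 wins 5–2.
  Option 9 vs Option 5: Option 9 wins 5–2.
Copeland scores (wins − losses):
  Option 4: 1 − 2 = -1
  Option 6: 3 − 0 = 3
  Option 9: 2 − 1 = 1
  Option 5: 0 − 3 = -3
Option 6 has the best Copeland score.

Option 6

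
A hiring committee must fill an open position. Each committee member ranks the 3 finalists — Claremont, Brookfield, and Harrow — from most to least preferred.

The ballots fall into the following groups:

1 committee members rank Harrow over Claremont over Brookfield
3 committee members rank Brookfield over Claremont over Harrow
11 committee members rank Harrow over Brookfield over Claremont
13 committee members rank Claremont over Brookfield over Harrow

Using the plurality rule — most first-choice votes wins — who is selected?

Claremont

First-place vote totals:
  Claremont: 13
  Brookfield: 3
  Harrow: 12
Claremont has the most first-place votes.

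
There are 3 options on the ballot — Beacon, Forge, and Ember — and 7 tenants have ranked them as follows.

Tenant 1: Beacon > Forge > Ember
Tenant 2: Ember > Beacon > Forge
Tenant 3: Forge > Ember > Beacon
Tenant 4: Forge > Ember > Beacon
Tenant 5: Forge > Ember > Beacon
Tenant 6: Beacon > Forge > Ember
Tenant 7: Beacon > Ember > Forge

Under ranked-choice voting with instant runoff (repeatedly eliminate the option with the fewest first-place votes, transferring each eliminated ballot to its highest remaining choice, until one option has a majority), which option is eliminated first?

Ember

Round 1: Beacon 3, Forge 3, Ember 1. Ember has the fewest and is eliminated.
Round 2: Beacon 4, Forge 3. Beacon has a majority.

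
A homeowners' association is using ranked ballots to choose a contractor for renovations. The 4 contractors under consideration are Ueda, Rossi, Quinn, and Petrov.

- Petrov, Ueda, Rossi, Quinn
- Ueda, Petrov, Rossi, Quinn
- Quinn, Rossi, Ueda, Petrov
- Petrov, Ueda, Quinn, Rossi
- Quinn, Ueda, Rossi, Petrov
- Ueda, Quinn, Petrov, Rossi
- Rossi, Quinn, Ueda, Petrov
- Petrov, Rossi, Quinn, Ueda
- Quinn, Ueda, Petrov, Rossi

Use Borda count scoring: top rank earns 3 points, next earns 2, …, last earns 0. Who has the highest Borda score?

Ueda

Borda scores:
  Ueda: 2 + 3 + 1 + 2 + 2 + 3 + 1 + 0 + 2 = 16
  Rossi: 1 + 1 + 2 + 0 + 1 + 0 + 3 + 2 + 0 = 10
  Quinn: 0 + 0 + 3 + 1 + 3 + 2 + 2 + 1 + 3 = 15
  Petrov: 3 + 2 + 0 + 3 + 0 + 1 + 0 + 3 + 1 = 13
Ueda has the highest total.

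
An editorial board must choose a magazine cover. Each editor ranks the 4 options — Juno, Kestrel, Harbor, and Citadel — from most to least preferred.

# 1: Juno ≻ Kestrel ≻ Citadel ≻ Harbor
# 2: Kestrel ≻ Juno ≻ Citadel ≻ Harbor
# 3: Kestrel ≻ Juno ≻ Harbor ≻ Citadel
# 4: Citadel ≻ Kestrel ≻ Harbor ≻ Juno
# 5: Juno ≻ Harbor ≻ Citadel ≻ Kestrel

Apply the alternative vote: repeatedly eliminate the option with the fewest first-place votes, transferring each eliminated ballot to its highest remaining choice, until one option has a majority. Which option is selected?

Round 1: Juno 2, Kestrel 2, Citadel 1, Harbor 0. Harbor has the fewest and is eliminated.
Round 2: Juno 2, Kestrel 2, Citadel 1. Citadel has the fewest and is eliminated.
Round 3: Kestrel 3, Juno 2. Kestrel has a majority.

Kestrel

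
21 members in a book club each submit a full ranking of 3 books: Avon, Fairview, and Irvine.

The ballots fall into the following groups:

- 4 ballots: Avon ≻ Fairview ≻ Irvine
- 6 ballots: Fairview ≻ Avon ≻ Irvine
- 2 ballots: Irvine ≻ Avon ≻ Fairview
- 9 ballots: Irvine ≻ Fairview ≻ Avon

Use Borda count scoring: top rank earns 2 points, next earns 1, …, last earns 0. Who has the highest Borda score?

Borda scores:
  Avon: 4·2 + 6·1 + 2·1 + 9·0 = 16
  Fairview: 4·1 + 6·2 + 2·0 + 9·1 = 25
  Irvine: 4·0 + 6·0 + 2·2 + 9·2 = 22
Fairview has the highest total.

Fairview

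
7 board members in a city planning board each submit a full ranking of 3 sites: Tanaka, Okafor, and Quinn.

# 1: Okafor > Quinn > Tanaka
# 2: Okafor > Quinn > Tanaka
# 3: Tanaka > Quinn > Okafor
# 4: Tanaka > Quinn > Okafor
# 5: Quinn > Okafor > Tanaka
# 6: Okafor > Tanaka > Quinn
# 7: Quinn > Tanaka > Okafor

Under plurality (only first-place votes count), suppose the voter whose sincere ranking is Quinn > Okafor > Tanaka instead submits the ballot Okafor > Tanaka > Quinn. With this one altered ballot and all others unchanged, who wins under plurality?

First-place totals with the altered ballot: Tanaka 2, Okafor 4, Quinn 1.
The winner is unchanged: still Okafor.

Okafor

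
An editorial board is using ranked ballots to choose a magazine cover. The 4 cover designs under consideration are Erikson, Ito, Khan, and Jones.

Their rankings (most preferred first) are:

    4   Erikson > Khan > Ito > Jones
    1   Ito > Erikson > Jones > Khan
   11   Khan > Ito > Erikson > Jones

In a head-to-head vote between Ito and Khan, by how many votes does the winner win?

14

Ballots ranking Ito above Khan: 1.
Ballots ranking Khan above Ito: 4+11 = 15.
Khan wins 15–1, a margin of 14.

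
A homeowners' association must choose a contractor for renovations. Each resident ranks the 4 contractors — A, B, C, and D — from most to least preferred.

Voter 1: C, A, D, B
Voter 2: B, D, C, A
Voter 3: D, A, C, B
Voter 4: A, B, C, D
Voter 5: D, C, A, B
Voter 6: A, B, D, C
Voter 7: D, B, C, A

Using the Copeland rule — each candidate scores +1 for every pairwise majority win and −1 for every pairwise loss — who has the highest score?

D

Pairwise results:
  A vs B: A wins 5–2.
  A vs C: C wins 4–3.
  A vs D: D wins 4–3.
  B vs C: B wins 4–3.
  B vs D: D wins 4–3.
  C vs D: D wins 5–2.
Copeland scores (wins − losses):
  A: 1 − 2 = -1
  B: 1 − 2 = -1
  C: 1 − 2 = -1
  D: 3 − 0 = 3
D has the best Copeland score.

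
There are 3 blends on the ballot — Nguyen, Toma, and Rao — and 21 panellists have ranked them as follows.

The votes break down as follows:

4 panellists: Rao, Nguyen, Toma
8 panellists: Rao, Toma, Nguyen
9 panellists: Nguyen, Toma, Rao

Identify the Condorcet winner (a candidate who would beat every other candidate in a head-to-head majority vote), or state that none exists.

Head-to-head results (21 voters total):
Nguyen vs Toma: Nguyen wins 13–8.
Nguyen vs Rao: Rao wins 12–9.
Toma vs Rao: Rao wins 12–9.
Rao beats each rival — Nguyen (12–9), Toma (12–9) — so Rao is the Condorcet winner.

Rao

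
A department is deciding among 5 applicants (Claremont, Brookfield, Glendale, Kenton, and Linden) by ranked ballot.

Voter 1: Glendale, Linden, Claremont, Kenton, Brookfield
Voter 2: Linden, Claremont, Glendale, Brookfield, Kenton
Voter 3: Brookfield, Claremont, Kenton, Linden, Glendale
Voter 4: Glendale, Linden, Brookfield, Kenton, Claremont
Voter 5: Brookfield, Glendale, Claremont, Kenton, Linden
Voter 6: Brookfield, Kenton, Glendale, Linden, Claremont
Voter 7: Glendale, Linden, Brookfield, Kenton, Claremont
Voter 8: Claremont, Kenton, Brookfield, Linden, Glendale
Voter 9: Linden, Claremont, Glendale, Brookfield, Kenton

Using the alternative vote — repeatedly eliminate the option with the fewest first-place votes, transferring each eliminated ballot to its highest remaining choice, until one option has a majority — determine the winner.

Round 1: Brookfield 3, Glendale 3, Linden 2, Claremont 1, Kenton 0. Kenton has the fewest and is eliminated.
Round 2: Brookfield 3, Glendale 3, Linden 2, Claremont 1. Claremont has the fewest and is eliminated.
Round 3: Brookfield 4, Glendale 3, Linden 2. Linden has the fewest and is eliminated.
Round 4: Glendale 5, Brookfield 4. Glendale has a majority.

Glendale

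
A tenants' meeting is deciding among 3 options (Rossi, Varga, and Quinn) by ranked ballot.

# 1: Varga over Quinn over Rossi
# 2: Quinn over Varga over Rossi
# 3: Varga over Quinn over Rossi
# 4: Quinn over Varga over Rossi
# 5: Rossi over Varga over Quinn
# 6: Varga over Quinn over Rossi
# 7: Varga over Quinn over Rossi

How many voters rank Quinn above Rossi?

6

Ballots ranking Quinn above Rossi: 6.
Ballots ranking Rossi above Quinn: 1.
So 6 of 7 voters prefer Quinn to Rossi.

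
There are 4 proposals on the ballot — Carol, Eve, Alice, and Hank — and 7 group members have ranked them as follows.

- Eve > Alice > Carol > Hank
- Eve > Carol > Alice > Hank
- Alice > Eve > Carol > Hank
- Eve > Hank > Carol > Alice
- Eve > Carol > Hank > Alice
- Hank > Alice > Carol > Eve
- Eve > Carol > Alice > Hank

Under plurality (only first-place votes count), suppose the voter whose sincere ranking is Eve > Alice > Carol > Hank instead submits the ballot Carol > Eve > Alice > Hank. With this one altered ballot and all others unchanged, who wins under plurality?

Eve

First-place totals with the altered ballot: Carol 1, Eve 4, Alice 1, Hank 1.
The winner is unchanged: still Eve.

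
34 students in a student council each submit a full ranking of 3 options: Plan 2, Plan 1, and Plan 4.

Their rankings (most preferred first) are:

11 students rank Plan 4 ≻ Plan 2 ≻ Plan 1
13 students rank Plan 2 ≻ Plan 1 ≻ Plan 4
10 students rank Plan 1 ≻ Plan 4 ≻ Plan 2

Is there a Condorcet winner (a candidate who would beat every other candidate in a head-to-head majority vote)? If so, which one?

There is no Condorcet winner

Head-to-head results (34 voters total):
Plan 2 vs Plan 1: Plan 2 wins 24–10.
Plan 2 vs Plan 4: Plan 4 wins 21–13.
Plan 1 vs Plan 4: Plan 1 wins 23–11.
No candidate beats all others: Plan 2 beats Plan 1 beats Plan 4 beats Plan 2, a majority cycle.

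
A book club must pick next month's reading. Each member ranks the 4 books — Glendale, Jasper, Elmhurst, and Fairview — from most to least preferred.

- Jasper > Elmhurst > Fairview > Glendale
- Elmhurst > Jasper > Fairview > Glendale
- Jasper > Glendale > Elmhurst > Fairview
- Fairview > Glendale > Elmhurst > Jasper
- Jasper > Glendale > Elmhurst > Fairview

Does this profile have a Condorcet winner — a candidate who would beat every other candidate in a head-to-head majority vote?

Yes

Head-to-head results (5 voters total):
Glendale vs Jasper: Jasper wins 4–1.
Glendale vs Elmhurst: Glendale wins 3–2.
Glendale vs Fairview: Fairview wins 3–2.
Jasper vs Elmhurst: Jasper wins 3–2.
Jasper vs Fairview: Jasper wins 4–1.
Elmhurst vs Fairview: Elmhurst wins 4–1.
Jasper beats each rival — Glendale (4–1), Elmhurst (3–2), Fairview (4–1) — so Jasper is the Condorcet winner.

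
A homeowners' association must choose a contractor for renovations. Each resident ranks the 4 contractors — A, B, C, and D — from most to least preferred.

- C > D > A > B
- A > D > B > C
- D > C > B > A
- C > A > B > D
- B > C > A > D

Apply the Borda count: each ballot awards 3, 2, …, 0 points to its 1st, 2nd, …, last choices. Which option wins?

Borda scores:
  A: 1 + 3 + 0 + 2 + 1 = 7
  B: 0 + 1 + 1 + 1 + 3 = 6
  C: 3 + 0 + 2 + 3 + 2 = 10
  D: 2 + 2 + 3 + 0 + 0 = 7
C has the highest total.

C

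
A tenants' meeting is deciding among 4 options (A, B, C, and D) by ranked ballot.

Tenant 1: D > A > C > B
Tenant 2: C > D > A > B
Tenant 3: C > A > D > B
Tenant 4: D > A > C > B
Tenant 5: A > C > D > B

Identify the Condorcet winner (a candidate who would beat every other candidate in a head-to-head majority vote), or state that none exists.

None — there is no Condorcet winner

Head-to-head results (5 voters total):
A vs B: A wins 5–0.
A vs C: A wins 3–2.
A vs D: D wins 3–2.
B vs C: C wins 5–0.
B vs D: D wins 5–0.
C vs D: C wins 3–2.
No candidate beats all others: A beats C beats D beats A, a majority cycle.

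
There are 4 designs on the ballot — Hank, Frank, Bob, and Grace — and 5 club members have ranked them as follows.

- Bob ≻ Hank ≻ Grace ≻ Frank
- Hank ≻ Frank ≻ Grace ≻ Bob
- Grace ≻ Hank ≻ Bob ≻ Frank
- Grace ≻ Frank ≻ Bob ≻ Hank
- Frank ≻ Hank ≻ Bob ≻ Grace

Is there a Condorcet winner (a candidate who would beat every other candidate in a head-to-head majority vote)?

Head-to-head results (5 voters total):
Hank vs Frank: Hank wins 3–2.
Hank vs Bob: Hank wins 3–2.
Hank vs Grace: Hank wins 3–2.
Frank vs Bob: Frank wins 3–2.
Frank vs Grace: Grace wins 3–2.
Bob vs Grace: Grace wins 3–2.
Hank beats each rival — Frank (3–2), Bob (3–2), Grace (3–2) — so Hank is the Condorcet winner.

Yes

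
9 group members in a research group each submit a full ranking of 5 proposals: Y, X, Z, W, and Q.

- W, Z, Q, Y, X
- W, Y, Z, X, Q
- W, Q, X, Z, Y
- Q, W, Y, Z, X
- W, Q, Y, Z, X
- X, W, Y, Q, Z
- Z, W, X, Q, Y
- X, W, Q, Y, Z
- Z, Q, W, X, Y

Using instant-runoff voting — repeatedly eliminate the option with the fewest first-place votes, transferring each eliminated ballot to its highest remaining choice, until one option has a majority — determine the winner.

W

Round 1: W 4, X 2, Z 2, Q 1, Y 0. Y has the fewest and is eliminated.
Round 2: W 4, X 2, Z 2, Q 1. Q has the fewest and is eliminated.
Round 3: W 5, X 2, Z 2. W has a majority.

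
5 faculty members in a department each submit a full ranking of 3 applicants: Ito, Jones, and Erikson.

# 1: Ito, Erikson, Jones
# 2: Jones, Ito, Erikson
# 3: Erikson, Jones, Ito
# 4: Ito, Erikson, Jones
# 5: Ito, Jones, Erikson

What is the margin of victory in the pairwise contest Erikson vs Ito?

3

Ballots ranking Erikson above Ito: 1.
Ballots ranking Ito above Erikson: 4.
Ito wins 4–1, a margin of 3.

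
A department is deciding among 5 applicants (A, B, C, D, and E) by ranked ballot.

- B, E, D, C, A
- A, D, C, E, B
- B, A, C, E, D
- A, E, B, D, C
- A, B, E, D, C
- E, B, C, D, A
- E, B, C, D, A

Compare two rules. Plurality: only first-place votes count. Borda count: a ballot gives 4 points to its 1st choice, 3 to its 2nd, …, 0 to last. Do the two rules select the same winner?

Plurality first-place counts: A 3, B 2, C 0, D 0, E 2 → A.
Borda totals: A 15, B 19, C 9, D 9, E 18 → B.
The two rules disagree: plurality picks A, Borda picks B.

No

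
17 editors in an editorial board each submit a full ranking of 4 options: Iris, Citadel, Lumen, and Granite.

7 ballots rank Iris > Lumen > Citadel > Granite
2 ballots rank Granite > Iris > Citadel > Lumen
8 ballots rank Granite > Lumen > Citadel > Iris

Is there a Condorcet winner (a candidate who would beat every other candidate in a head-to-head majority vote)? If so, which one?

Head-to-head results (17 voters total):
Iris vs Citadel: Iris wins 9–8.
Iris vs Lumen: Iris wins 9–8.
Iris vs Granite: Granite wins 10–7.
Citadel vs Lumen: Lumen wins 15–2.
Citadel vs Granite: Granite wins 10–7.
Lumen vs Granite: Granite wins 10–7.
Granite beats each rival — Iris (10–7), Citadel (10–7), Lumen (10–7) — so Granite is the Condorcet winner.

Granite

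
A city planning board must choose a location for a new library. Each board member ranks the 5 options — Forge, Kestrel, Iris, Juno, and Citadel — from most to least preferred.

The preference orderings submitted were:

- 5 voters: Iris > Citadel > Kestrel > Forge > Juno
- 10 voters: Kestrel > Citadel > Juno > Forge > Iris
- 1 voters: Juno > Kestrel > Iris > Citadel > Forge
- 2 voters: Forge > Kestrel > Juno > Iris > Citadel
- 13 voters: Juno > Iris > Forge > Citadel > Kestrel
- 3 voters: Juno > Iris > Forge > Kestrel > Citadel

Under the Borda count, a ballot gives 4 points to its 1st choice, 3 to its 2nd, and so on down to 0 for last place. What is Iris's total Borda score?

72

Borda scores:
  Forge: 5·1 + 10·1 + 0 + 2·4 + 13·2 + 3·2 = 55
  Kestrel: 5·2 + 10·4 + 3 + 2·3 + 13·0 + 3·1 = 62
  Iris: 5·4 + 10·0 + 2 + 2·1 + 13·3 + 3·3 = 72
  Juno: 5·0 + 10·2 + 4 + 2·2 + 13·4 + 3·4 = 92
  Citadel: 5·3 + 10·3 + 1 + 2·0 + 13·1 + 3·0 = 59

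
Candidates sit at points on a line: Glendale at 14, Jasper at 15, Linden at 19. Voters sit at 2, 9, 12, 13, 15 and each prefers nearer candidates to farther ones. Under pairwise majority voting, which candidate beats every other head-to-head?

With single-peaked preferences on a line, the Condorcet winner is the candidate closest to the median voter.
The median voter (position 12) is closest to Glendale at 14.
Check: Glendale vs Jasper — voters closer to Glendale: 4 of 5.

Glendale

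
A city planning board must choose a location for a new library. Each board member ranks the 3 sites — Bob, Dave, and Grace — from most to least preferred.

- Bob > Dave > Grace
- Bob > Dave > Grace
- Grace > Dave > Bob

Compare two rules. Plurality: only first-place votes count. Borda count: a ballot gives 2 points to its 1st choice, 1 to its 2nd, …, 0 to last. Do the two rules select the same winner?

Yes

Plurality first-place counts: Bob 2, Dave 0, Grace 1 → Bob.
Borda totals: Bob 4, Dave 3, Grace 2 → Bob.
The two rules agree on Bob.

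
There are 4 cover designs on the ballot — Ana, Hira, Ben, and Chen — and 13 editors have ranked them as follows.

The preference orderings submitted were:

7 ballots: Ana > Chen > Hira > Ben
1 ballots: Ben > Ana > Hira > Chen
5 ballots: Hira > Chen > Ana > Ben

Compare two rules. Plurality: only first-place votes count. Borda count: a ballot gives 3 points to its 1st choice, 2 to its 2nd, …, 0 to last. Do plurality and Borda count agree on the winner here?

Plurality first-place counts: Ana 7, Hira 5, Ben 1, Chen 0 → Ana.
Borda totals: Ana 28, Hira 23, Ben 3, Chen 24 → Ana.
The two rules agree on Ana.

Yes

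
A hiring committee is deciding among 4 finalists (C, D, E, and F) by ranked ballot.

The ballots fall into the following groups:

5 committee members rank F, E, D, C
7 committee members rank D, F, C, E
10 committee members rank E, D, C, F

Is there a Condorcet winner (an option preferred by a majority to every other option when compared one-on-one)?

No

Head-to-head results (22 voters total):
C vs D: D wins 22–0.
C vs E: E wins 15–7.
C vs F: F wins 12–10.
D vs E: E wins 15–7.
D vs F: D wins 17–5.
E vs F: F wins 12–10.
No candidate beats all others: D beats F beats E beats D, a majority cycle.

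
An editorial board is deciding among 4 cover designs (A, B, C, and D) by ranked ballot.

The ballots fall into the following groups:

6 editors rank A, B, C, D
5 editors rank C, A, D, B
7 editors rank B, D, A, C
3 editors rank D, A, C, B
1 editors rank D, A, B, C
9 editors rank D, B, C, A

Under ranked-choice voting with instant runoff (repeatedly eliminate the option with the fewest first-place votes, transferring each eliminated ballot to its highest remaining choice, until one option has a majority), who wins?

Round 1: D 13, B 7, A 6, C 5. C has the fewest and is eliminated.
Round 2: D 13, A 11, B 7. B has the fewest and is eliminated.
Round 3: D 20, A 11. D has a majority.

D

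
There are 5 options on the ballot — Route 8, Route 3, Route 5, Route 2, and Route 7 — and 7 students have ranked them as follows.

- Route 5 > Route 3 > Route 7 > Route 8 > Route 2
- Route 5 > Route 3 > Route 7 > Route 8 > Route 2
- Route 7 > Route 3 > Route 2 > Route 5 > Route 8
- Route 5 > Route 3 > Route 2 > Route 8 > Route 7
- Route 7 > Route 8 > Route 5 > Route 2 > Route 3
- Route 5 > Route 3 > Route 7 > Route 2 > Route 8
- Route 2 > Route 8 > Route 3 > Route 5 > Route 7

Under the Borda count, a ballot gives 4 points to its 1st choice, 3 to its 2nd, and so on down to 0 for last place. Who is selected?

Borda scores:
  Route 8: 1 + 1 + 0 + 1 + 3 + 0 + 3 = 9
  Route 3: 3 + 3 + 3 + 3 + 0 + 3 + 2 = 17
  Route 5: 4 + 4 + 1 + 4 + 2 + 4 + 1 = 20
  Route 2: 0 + 0 + 2 + 2 + 1 + 1 + 4 = 10
  Route 7: 2 + 2 + 4 + 0 + 4 + 2 + 0 = 14
Route 5 has the highest total.

Route 5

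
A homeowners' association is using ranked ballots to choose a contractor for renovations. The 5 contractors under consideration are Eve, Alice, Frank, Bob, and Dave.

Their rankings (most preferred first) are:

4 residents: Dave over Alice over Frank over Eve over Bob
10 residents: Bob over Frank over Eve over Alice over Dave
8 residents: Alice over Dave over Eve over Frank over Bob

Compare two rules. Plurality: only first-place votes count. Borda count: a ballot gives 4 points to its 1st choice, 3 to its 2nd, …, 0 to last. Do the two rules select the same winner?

No

Plurality first-place counts: Eve 0, Alice 8, Frank 0, Bob 10, Dave 4 → Bob.
Borda totals: Eve 40, Alice 54, Frank 46, Bob 40, Dave 40 → Alice.
The two rules disagree: plurality picks Bob, Borda picks Alice.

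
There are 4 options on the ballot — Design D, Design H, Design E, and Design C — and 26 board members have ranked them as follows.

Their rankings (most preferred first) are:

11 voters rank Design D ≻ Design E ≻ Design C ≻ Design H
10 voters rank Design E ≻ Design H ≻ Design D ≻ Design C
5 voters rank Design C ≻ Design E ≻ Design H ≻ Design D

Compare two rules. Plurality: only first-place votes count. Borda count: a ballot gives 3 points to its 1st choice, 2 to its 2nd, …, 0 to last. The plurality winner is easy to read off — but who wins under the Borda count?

Design E

Plurality first-place counts: Design D 11, Design H 0, Design E 10, Design C 5 → Design D.
Borda totals: Design D 43, Design H 25, Design E 62, Design C 26 → Design E.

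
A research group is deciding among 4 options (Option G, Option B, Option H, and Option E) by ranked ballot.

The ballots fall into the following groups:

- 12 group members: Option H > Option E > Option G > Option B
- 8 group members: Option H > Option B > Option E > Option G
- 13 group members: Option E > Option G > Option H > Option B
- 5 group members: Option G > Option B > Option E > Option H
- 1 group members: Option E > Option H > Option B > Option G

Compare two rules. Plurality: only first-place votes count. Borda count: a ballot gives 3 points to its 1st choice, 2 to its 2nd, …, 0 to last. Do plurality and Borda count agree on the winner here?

No

Plurality first-place counts: Option G 5, Option B 0, Option H 20, Option E 14 → Option H.
Borda totals: Option G 53, Option B 27, Option H 75, Option E 79 → Option E.
The two rules disagree: plurality picks Option H, Borda picks Option E.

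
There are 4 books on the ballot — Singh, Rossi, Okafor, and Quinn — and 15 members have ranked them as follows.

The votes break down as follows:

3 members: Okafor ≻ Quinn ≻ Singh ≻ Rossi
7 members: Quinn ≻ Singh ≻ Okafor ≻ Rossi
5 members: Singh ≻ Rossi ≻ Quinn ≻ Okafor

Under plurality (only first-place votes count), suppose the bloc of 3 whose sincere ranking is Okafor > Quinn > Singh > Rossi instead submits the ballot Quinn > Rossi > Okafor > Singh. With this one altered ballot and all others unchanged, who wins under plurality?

Quinn

First-place totals with the altered ballot: Singh 5, Rossi 0, Okafor 0, Quinn 10.
The winner is unchanged: still Quinn.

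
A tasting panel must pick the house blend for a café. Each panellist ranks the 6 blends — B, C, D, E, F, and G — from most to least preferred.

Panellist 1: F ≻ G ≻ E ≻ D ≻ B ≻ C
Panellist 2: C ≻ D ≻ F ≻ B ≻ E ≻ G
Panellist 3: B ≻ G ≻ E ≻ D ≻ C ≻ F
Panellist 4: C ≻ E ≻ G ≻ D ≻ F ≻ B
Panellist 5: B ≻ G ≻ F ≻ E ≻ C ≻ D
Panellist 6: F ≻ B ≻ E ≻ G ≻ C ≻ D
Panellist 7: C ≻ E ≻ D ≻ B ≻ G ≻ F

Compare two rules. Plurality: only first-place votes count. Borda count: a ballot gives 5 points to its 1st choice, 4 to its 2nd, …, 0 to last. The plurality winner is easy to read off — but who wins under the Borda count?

E

Plurality first-place counts: B 2, C 3, D 0, E 0, F 2, G 0 → C.
Borda totals: B 19, C 18, D 13, E 20, F 17, G 18 → E.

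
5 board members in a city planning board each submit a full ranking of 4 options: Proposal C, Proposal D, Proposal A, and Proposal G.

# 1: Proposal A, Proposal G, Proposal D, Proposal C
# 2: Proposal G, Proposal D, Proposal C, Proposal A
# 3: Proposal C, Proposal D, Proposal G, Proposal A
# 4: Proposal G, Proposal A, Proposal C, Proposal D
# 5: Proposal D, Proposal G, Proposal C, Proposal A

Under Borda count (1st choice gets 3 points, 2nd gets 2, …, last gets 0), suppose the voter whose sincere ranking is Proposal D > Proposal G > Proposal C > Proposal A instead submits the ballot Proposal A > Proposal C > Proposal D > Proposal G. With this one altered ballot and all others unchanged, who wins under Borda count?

Borda totals with the altered ballot: Proposal C 7, Proposal D 6, Proposal A 8, Proposal G 9.
The winner is unchanged: still Proposal G.

Proposal G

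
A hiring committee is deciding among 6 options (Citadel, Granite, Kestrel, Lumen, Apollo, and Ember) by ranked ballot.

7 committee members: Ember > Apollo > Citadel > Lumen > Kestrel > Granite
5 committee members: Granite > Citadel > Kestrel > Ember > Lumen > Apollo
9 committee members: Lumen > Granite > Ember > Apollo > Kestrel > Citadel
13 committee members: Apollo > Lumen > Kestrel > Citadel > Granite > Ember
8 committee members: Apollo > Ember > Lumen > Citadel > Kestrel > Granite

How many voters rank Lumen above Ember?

22

Ballots ranking Lumen above Ember: 9+13 = 22.
Ballots ranking Ember above Lumen: 7+5+8 = 20.
So 22 of 42 voters prefer Lumen to Ember.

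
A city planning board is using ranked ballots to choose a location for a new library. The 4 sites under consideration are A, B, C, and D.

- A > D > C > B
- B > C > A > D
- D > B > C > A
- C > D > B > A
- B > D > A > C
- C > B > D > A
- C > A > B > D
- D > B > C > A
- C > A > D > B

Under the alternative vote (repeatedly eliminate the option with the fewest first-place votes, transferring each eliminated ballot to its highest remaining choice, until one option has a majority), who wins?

C

Round 1: C 4, B 2, D 2, A 1. A has the fewest and is eliminated.
Round 2: C 4, D 3, B 2. B has the fewest and is eliminated.
Round 3: C 5, D 4. C has a majority.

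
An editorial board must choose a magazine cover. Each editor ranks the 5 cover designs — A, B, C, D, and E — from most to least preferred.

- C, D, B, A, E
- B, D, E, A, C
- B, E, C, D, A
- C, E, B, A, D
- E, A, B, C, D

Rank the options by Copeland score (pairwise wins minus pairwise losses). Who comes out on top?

B

Pairwise results:
  A vs B: B wins 4–1.
  A vs C: C wins 3–2.
  A vs D: D wins 3–2.
  A vs E: E wins 4–1.
  B vs C: B wins 3–2.
  B vs D: B wins 4–1.
  B vs E: B wins 3–2.
  C vs D: C wins 4–1.
  C vs E: E wins 3–2.
  D vs E: E wins 3–2.
Copeland scores (wins − losses):
  A: 0 − 4 = -4
  B: 4 − 0 = 4
  C: 2 − 2 = 0
  D: 1 − 3 = -2
  E: 3 − 1 = 2
B has the best Copeland score.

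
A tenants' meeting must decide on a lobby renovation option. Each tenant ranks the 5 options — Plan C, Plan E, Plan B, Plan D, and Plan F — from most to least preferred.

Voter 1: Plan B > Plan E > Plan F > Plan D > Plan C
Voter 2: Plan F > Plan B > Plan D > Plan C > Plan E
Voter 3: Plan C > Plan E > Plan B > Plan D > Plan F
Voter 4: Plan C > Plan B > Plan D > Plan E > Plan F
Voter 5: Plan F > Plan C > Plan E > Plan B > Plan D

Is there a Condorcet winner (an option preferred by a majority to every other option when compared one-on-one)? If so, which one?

Head-to-head results (5 voters total):
Plan C vs Plan E: Plan C wins 4–1.
Plan C vs Plan B: Plan C wins 3–2.
Plan C vs Plan D: Plan C wins 3–2.
Plan C vs Plan F: Plan F wins 3–2.
Plan E vs Plan B: Plan B wins 3–2.
Plan E vs Plan D: Plan E wins 3–2.
Plan E vs Plan F: Plan E wins 3–2.
Plan B vs Plan D: Plan B wins 5–0.
Plan B vs Plan F: Plan B wins 3–2.
Plan D vs Plan F: Plan F wins 3–2.
No candidate beats all others: Plan C beats Plan E beats Plan F beats Plan C, a majority cycle.

No Condorcet winner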